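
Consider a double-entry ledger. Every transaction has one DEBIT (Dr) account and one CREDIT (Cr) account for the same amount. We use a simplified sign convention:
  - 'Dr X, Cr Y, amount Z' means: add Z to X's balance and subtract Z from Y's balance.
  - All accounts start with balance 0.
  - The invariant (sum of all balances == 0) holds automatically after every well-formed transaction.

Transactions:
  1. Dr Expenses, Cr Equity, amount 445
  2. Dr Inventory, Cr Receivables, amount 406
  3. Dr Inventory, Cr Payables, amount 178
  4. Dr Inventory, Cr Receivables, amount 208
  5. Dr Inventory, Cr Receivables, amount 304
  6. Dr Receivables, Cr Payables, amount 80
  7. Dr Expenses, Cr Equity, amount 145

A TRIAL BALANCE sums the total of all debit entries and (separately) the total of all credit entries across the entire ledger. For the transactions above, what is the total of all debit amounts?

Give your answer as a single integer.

Txn 1: debit+=445
Txn 2: debit+=406
Txn 3: debit+=178
Txn 4: debit+=208
Txn 5: debit+=304
Txn 6: debit+=80
Txn 7: debit+=145
Total debits = 1766

Answer: 1766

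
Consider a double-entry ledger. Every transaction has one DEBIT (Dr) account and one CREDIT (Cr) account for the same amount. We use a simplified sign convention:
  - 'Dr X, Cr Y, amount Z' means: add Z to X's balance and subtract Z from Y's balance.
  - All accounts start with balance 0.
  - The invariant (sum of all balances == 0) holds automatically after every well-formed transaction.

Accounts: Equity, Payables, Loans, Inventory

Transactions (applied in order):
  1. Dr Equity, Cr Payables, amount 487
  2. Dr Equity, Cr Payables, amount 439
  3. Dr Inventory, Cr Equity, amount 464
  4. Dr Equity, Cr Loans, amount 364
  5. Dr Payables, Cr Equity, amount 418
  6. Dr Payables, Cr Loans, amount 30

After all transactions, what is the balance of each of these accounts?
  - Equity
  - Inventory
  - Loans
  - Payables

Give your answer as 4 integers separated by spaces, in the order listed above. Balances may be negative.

After txn 1 (Dr Equity, Cr Payables, amount 487): Equity=487 Payables=-487
After txn 2 (Dr Equity, Cr Payables, amount 439): Equity=926 Payables=-926
After txn 3 (Dr Inventory, Cr Equity, amount 464): Equity=462 Inventory=464 Payables=-926
After txn 4 (Dr Equity, Cr Loans, amount 364): Equity=826 Inventory=464 Loans=-364 Payables=-926
After txn 5 (Dr Payables, Cr Equity, amount 418): Equity=408 Inventory=464 Loans=-364 Payables=-508
After txn 6 (Dr Payables, Cr Loans, amount 30): Equity=408 Inventory=464 Loans=-394 Payables=-478

Answer: 408 464 -394 -478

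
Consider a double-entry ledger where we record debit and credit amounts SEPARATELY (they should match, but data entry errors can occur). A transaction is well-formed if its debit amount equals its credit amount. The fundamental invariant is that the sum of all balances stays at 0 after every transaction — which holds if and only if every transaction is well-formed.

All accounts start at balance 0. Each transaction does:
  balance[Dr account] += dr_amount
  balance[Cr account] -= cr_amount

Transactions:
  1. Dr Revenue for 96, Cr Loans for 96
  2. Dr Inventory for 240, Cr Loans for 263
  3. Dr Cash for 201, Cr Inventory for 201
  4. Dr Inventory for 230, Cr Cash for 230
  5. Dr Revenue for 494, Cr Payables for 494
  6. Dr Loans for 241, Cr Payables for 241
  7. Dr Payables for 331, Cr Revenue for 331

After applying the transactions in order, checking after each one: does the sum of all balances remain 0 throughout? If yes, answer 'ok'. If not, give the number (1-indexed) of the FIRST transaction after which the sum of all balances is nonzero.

After txn 1: dr=96 cr=96 sum_balances=0
After txn 2: dr=240 cr=263 sum_balances=-23
After txn 3: dr=201 cr=201 sum_balances=-23
After txn 4: dr=230 cr=230 sum_balances=-23
After txn 5: dr=494 cr=494 sum_balances=-23
After txn 6: dr=241 cr=241 sum_balances=-23
After txn 7: dr=331 cr=331 sum_balances=-23

Answer: 2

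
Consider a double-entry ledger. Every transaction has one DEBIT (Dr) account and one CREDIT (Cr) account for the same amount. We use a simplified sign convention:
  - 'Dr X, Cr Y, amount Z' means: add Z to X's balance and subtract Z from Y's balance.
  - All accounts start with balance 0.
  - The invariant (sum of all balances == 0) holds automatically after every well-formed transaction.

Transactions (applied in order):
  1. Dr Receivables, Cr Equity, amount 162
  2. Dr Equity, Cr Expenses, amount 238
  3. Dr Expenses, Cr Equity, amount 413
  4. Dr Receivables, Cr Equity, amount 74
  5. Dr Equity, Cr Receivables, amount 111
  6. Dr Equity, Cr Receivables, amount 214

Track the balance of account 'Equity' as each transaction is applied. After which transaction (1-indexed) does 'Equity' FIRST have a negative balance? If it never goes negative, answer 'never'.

After txn 1: Equity=-162

Answer: 1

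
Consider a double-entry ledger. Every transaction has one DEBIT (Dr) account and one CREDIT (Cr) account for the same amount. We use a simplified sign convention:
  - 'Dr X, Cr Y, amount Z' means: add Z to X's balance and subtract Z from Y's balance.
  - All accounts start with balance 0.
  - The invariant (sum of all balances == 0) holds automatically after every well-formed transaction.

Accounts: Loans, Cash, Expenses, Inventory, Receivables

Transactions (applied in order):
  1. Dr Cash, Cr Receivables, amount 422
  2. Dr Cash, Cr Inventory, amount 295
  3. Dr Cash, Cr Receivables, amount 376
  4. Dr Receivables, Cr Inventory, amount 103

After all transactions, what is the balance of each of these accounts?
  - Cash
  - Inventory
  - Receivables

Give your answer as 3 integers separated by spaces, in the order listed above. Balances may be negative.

Answer: 1093 -398 -695

Derivation:
After txn 1 (Dr Cash, Cr Receivables, amount 422): Cash=422 Receivables=-422
After txn 2 (Dr Cash, Cr Inventory, amount 295): Cash=717 Inventory=-295 Receivables=-422
After txn 3 (Dr Cash, Cr Receivables, amount 376): Cash=1093 Inventory=-295 Receivables=-798
After txn 4 (Dr Receivables, Cr Inventory, amount 103): Cash=1093 Inventory=-398 Receivables=-695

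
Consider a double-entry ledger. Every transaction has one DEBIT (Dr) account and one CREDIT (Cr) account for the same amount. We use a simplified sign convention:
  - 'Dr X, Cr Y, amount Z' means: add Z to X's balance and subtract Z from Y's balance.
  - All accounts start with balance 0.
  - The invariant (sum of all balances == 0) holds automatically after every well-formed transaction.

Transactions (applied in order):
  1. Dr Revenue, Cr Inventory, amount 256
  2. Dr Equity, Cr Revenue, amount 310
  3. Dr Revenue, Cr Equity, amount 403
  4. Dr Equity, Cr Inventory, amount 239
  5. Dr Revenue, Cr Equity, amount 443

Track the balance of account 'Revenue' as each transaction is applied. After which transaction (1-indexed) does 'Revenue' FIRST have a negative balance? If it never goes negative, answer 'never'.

After txn 1: Revenue=256
After txn 2: Revenue=-54

Answer: 2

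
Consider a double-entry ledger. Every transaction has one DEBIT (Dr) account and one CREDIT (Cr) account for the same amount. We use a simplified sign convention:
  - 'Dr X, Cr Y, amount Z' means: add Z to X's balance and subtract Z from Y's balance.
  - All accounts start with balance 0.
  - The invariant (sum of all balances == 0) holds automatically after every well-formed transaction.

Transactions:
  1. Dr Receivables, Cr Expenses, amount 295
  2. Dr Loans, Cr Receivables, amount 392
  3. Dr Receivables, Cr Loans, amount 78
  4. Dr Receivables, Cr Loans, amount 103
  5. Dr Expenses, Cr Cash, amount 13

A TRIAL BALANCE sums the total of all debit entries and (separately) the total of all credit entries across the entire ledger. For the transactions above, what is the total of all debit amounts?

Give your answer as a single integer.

Answer: 881

Derivation:
Txn 1: debit+=295
Txn 2: debit+=392
Txn 3: debit+=78
Txn 4: debit+=103
Txn 5: debit+=13
Total debits = 881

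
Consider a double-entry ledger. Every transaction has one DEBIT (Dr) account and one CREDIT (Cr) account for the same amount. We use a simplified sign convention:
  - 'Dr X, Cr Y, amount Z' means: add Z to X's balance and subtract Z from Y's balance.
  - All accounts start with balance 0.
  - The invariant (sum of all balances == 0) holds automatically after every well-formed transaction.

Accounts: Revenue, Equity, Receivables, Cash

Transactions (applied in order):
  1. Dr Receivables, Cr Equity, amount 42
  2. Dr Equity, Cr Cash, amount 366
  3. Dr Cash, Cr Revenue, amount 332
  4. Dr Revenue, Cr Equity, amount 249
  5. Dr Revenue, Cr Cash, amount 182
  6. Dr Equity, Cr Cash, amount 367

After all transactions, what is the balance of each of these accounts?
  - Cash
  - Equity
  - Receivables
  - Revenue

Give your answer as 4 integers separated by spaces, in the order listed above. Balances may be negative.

Answer: -583 442 42 99

Derivation:
After txn 1 (Dr Receivables, Cr Equity, amount 42): Equity=-42 Receivables=42
After txn 2 (Dr Equity, Cr Cash, amount 366): Cash=-366 Equity=324 Receivables=42
After txn 3 (Dr Cash, Cr Revenue, amount 332): Cash=-34 Equity=324 Receivables=42 Revenue=-332
After txn 4 (Dr Revenue, Cr Equity, amount 249): Cash=-34 Equity=75 Receivables=42 Revenue=-83
After txn 5 (Dr Revenue, Cr Cash, amount 182): Cash=-216 Equity=75 Receivables=42 Revenue=99
After txn 6 (Dr Equity, Cr Cash, amount 367): Cash=-583 Equity=442 Receivables=42 Revenue=99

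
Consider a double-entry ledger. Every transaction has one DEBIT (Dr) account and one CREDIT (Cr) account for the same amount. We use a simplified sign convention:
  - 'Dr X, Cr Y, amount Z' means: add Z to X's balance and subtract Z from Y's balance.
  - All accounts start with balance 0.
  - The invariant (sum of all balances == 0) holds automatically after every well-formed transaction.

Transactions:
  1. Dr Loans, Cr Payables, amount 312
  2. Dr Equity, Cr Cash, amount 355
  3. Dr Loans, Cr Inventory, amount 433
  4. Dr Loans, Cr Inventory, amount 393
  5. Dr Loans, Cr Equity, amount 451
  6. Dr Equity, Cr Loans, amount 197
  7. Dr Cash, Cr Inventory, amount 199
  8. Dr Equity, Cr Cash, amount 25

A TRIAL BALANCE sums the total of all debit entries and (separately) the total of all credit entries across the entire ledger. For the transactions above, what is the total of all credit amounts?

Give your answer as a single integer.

Txn 1: credit+=312
Txn 2: credit+=355
Txn 3: credit+=433
Txn 4: credit+=393
Txn 5: credit+=451
Txn 6: credit+=197
Txn 7: credit+=199
Txn 8: credit+=25
Total credits = 2365

Answer: 2365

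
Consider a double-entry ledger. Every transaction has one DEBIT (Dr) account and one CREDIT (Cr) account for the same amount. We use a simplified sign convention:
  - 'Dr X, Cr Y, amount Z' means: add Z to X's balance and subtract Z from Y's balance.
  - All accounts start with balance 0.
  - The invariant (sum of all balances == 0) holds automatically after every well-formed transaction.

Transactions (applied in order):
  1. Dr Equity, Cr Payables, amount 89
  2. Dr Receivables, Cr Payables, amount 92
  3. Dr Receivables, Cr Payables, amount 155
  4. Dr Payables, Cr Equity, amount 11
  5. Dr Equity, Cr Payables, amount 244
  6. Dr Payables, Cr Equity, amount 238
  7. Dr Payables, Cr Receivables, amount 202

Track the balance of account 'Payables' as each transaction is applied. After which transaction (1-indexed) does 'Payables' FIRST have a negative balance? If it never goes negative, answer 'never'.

After txn 1: Payables=-89

Answer: 1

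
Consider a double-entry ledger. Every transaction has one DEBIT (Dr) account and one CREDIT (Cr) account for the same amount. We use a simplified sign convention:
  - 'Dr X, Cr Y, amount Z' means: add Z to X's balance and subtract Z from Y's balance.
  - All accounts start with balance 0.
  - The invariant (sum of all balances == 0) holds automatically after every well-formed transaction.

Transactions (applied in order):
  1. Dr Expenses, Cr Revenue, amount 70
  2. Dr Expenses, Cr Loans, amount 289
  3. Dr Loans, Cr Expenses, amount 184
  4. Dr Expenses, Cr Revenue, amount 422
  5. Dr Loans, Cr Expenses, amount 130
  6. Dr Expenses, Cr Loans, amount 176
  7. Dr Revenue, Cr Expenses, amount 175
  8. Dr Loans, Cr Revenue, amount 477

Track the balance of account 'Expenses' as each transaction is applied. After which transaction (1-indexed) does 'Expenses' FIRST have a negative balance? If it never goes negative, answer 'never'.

After txn 1: Expenses=70
After txn 2: Expenses=359
After txn 3: Expenses=175
After txn 4: Expenses=597
After txn 5: Expenses=467
After txn 6: Expenses=643
After txn 7: Expenses=468
After txn 8: Expenses=468

Answer: never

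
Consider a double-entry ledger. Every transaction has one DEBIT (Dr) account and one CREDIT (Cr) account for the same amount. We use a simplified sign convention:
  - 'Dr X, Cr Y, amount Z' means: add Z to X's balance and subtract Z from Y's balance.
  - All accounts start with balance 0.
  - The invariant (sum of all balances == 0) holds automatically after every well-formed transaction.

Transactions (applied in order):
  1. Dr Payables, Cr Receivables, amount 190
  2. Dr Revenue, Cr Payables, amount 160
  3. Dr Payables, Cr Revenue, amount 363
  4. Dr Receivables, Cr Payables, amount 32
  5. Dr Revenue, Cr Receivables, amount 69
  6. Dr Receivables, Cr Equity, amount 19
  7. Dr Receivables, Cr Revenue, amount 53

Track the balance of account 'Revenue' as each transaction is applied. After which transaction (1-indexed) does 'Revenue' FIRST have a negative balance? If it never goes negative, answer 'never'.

After txn 1: Revenue=0
After txn 2: Revenue=160
After txn 3: Revenue=-203

Answer: 3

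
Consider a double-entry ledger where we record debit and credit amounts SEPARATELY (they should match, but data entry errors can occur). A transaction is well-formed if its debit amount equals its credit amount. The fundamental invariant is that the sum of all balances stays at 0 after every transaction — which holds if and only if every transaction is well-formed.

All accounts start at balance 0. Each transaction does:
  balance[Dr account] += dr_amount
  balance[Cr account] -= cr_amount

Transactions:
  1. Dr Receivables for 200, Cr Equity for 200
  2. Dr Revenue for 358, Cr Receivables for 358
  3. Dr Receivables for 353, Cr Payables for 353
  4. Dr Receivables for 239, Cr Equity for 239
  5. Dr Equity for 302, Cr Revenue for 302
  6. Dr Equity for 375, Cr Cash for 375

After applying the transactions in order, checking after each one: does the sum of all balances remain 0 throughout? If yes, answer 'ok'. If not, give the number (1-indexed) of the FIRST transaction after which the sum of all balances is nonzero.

After txn 1: dr=200 cr=200 sum_balances=0
After txn 2: dr=358 cr=358 sum_balances=0
After txn 3: dr=353 cr=353 sum_balances=0
After txn 4: dr=239 cr=239 sum_balances=0
After txn 5: dr=302 cr=302 sum_balances=0
After txn 6: dr=375 cr=375 sum_balances=0

Answer: ok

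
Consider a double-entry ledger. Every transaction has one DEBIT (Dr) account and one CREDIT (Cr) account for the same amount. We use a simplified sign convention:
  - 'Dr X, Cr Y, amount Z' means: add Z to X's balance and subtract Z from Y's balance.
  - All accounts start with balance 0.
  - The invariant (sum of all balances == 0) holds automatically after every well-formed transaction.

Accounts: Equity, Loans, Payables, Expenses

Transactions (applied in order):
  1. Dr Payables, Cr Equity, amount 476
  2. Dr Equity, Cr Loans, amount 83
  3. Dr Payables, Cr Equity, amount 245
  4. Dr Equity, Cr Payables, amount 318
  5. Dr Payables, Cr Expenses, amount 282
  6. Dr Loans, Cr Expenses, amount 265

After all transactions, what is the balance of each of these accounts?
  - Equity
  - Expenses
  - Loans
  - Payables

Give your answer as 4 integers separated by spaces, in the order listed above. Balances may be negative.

After txn 1 (Dr Payables, Cr Equity, amount 476): Equity=-476 Payables=476
After txn 2 (Dr Equity, Cr Loans, amount 83): Equity=-393 Loans=-83 Payables=476
After txn 3 (Dr Payables, Cr Equity, amount 245): Equity=-638 Loans=-83 Payables=721
After txn 4 (Dr Equity, Cr Payables, amount 318): Equity=-320 Loans=-83 Payables=403
After txn 5 (Dr Payables, Cr Expenses, amount 282): Equity=-320 Expenses=-282 Loans=-83 Payables=685
After txn 6 (Dr Loans, Cr Expenses, amount 265): Equity=-320 Expenses=-547 Loans=182 Payables=685

Answer: -320 -547 182 685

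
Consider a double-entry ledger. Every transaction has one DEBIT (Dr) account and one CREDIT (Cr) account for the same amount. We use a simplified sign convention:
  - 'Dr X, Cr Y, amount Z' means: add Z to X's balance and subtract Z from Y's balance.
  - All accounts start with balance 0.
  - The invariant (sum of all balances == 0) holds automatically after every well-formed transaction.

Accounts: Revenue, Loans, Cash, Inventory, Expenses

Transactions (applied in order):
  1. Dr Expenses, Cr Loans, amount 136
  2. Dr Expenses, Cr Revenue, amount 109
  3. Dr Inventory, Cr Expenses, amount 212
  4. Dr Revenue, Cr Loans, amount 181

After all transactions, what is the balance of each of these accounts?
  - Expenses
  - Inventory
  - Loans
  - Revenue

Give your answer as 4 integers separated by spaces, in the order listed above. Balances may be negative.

After txn 1 (Dr Expenses, Cr Loans, amount 136): Expenses=136 Loans=-136
After txn 2 (Dr Expenses, Cr Revenue, amount 109): Expenses=245 Loans=-136 Revenue=-109
After txn 3 (Dr Inventory, Cr Expenses, amount 212): Expenses=33 Inventory=212 Loans=-136 Revenue=-109
After txn 4 (Dr Revenue, Cr Loans, amount 181): Expenses=33 Inventory=212 Loans=-317 Revenue=72

Answer: 33 212 -317 72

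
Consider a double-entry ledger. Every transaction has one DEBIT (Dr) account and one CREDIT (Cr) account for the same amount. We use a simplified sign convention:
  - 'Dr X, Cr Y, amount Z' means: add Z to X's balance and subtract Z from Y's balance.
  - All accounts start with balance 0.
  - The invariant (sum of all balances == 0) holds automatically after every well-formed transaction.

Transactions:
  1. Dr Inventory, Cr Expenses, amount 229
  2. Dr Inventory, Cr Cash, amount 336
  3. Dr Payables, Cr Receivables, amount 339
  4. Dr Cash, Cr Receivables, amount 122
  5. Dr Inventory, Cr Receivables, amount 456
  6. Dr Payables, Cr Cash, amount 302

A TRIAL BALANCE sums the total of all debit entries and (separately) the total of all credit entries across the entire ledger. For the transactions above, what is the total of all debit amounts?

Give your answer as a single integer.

Answer: 1784

Derivation:
Txn 1: debit+=229
Txn 2: debit+=336
Txn 3: debit+=339
Txn 4: debit+=122
Txn 5: debit+=456
Txn 6: debit+=302
Total debits = 1784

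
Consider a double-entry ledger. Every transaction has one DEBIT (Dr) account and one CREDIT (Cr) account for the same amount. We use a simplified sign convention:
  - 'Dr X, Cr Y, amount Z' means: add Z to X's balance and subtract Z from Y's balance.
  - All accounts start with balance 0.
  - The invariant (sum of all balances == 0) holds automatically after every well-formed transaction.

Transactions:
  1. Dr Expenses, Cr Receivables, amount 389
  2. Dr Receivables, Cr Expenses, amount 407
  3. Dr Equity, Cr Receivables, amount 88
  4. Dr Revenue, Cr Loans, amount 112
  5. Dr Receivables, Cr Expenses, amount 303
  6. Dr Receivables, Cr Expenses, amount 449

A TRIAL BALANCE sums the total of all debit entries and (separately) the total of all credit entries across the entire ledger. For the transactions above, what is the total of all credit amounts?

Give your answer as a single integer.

Txn 1: credit+=389
Txn 2: credit+=407
Txn 3: credit+=88
Txn 4: credit+=112
Txn 5: credit+=303
Txn 6: credit+=449
Total credits = 1748

Answer: 1748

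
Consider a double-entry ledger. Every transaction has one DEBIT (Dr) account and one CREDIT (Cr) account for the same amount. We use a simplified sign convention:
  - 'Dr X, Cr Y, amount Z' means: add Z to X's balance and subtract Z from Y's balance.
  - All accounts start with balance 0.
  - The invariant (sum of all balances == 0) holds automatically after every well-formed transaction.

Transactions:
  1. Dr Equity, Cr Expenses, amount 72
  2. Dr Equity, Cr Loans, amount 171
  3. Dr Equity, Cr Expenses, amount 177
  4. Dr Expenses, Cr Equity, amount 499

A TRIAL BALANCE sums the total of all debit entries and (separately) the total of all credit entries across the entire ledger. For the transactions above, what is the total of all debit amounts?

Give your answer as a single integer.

Txn 1: debit+=72
Txn 2: debit+=171
Txn 3: debit+=177
Txn 4: debit+=499
Total debits = 919

Answer: 919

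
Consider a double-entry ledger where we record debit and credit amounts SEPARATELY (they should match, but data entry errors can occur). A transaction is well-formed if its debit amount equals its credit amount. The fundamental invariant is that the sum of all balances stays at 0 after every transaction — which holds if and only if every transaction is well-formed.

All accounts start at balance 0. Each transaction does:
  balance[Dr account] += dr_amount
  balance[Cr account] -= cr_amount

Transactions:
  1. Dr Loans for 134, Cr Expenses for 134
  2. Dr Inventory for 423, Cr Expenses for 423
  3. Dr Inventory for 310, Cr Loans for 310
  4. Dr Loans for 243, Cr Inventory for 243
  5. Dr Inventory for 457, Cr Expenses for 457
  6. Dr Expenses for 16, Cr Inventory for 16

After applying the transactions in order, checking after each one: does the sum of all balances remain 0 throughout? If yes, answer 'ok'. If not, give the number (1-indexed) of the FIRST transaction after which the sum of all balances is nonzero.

After txn 1: dr=134 cr=134 sum_balances=0
After txn 2: dr=423 cr=423 sum_balances=0
After txn 3: dr=310 cr=310 sum_balances=0
After txn 4: dr=243 cr=243 sum_balances=0
After txn 5: dr=457 cr=457 sum_balances=0
After txn 6: dr=16 cr=16 sum_balances=0

Answer: ok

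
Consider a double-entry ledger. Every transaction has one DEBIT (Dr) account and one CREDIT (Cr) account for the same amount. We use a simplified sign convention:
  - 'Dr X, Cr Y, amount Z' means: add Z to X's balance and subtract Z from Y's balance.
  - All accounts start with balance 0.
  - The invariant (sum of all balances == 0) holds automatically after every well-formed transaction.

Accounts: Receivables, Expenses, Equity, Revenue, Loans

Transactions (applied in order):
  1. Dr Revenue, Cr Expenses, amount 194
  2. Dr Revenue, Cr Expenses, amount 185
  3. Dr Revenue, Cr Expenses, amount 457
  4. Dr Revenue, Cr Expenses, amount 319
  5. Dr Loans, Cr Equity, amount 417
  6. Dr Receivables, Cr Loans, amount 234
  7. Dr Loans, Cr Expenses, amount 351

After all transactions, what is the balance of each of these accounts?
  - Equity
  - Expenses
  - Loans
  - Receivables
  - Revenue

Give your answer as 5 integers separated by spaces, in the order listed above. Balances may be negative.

Answer: -417 -1506 534 234 1155

Derivation:
After txn 1 (Dr Revenue, Cr Expenses, amount 194): Expenses=-194 Revenue=194
After txn 2 (Dr Revenue, Cr Expenses, amount 185): Expenses=-379 Revenue=379
After txn 3 (Dr Revenue, Cr Expenses, amount 457): Expenses=-836 Revenue=836
After txn 4 (Dr Revenue, Cr Expenses, amount 319): Expenses=-1155 Revenue=1155
After txn 5 (Dr Loans, Cr Equity, amount 417): Equity=-417 Expenses=-1155 Loans=417 Revenue=1155
After txn 6 (Dr Receivables, Cr Loans, amount 234): Equity=-417 Expenses=-1155 Loans=183 Receivables=234 Revenue=1155
After txn 7 (Dr Loans, Cr Expenses, amount 351): Equity=-417 Expenses=-1506 Loans=534 Receivables=234 Revenue=1155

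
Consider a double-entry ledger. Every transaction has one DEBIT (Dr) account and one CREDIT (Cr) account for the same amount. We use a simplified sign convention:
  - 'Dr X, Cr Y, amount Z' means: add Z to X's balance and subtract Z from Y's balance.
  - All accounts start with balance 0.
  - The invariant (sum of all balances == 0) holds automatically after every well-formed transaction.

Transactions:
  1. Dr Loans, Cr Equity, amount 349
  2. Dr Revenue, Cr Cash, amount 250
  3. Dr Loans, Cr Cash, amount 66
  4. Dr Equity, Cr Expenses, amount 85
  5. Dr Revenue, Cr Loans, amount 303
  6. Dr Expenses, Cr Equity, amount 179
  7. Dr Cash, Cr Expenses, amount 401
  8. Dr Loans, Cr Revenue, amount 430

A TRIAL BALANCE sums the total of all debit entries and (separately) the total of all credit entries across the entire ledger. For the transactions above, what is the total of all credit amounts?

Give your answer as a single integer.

Txn 1: credit+=349
Txn 2: credit+=250
Txn 3: credit+=66
Txn 4: credit+=85
Txn 5: credit+=303
Txn 6: credit+=179
Txn 7: credit+=401
Txn 8: credit+=430
Total credits = 2063

Answer: 2063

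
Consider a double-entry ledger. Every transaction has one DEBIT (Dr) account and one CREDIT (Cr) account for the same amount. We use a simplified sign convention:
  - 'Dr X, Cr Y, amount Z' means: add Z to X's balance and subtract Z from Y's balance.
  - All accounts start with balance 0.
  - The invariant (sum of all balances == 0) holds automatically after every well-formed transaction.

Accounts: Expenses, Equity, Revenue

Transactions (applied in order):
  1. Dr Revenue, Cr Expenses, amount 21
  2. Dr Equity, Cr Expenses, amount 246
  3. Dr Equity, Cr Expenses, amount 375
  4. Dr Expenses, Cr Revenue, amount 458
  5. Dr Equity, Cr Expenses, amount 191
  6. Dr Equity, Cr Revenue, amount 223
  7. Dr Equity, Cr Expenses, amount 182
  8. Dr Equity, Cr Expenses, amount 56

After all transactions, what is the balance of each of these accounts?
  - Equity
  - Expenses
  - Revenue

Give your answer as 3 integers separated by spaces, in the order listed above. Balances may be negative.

Answer: 1273 -613 -660

Derivation:
After txn 1 (Dr Revenue, Cr Expenses, amount 21): Expenses=-21 Revenue=21
After txn 2 (Dr Equity, Cr Expenses, amount 246): Equity=246 Expenses=-267 Revenue=21
After txn 3 (Dr Equity, Cr Expenses, amount 375): Equity=621 Expenses=-642 Revenue=21
After txn 4 (Dr Expenses, Cr Revenue, amount 458): Equity=621 Expenses=-184 Revenue=-437
After txn 5 (Dr Equity, Cr Expenses, amount 191): Equity=812 Expenses=-375 Revenue=-437
After txn 6 (Dr Equity, Cr Revenue, amount 223): Equity=1035 Expenses=-375 Revenue=-660
After txn 7 (Dr Equity, Cr Expenses, amount 182): Equity=1217 Expenses=-557 Revenue=-660
After txn 8 (Dr Equity, Cr Expenses, amount 56): Equity=1273 Expenses=-613 Revenue=-660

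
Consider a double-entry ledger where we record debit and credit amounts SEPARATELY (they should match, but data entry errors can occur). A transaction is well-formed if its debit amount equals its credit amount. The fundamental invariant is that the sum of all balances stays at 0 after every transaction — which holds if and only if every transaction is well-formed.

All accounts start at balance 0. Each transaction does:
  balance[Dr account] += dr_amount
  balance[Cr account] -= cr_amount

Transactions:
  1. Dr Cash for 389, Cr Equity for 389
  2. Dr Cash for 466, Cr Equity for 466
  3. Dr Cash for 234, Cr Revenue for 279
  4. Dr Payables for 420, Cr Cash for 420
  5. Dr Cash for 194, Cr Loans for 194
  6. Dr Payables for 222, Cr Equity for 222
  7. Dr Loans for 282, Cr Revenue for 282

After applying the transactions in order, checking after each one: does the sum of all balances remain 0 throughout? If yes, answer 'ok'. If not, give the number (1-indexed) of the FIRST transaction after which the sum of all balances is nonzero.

Answer: 3

Derivation:
After txn 1: dr=389 cr=389 sum_balances=0
After txn 2: dr=466 cr=466 sum_balances=0
After txn 3: dr=234 cr=279 sum_balances=-45
After txn 4: dr=420 cr=420 sum_balances=-45
After txn 5: dr=194 cr=194 sum_balances=-45
After txn 6: dr=222 cr=222 sum_balances=-45
After txn 7: dr=282 cr=282 sum_balances=-45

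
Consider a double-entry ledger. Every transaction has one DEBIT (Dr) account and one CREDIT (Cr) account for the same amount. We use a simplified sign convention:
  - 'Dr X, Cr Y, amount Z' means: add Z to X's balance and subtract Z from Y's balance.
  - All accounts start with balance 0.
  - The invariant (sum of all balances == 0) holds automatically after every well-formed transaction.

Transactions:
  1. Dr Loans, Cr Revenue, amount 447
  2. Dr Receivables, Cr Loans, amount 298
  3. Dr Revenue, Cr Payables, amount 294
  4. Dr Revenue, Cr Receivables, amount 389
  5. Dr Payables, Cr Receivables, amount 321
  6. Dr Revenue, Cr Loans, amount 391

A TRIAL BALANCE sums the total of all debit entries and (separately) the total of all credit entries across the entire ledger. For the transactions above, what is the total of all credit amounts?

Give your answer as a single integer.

Answer: 2140

Derivation:
Txn 1: credit+=447
Txn 2: credit+=298
Txn 3: credit+=294
Txn 4: credit+=389
Txn 5: credit+=321
Txn 6: credit+=391
Total credits = 2140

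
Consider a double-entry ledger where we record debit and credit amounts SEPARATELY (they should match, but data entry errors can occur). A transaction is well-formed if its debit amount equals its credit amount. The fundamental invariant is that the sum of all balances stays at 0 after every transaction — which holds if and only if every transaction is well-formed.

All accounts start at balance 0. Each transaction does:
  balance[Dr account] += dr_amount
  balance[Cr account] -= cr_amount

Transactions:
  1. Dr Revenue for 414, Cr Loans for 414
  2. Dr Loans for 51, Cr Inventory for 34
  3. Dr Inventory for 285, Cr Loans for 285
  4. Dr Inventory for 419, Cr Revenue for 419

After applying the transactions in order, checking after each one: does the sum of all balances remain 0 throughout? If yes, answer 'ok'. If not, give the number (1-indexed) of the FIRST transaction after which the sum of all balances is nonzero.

After txn 1: dr=414 cr=414 sum_balances=0
After txn 2: dr=51 cr=34 sum_balances=17
After txn 3: dr=285 cr=285 sum_balances=17
After txn 4: dr=419 cr=419 sum_balances=17

Answer: 2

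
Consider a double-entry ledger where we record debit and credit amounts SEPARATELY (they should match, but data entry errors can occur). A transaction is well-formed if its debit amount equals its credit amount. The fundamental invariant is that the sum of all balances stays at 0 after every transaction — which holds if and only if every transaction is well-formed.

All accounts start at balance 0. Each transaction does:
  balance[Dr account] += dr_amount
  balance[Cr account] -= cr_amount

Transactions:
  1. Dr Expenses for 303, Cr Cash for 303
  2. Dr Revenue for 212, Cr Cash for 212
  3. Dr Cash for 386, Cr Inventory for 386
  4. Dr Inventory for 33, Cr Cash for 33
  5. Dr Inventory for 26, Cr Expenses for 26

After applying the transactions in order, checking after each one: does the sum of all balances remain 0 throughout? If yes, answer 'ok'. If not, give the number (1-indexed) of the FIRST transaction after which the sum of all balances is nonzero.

Answer: ok

Derivation:
After txn 1: dr=303 cr=303 sum_balances=0
After txn 2: dr=212 cr=212 sum_balances=0
After txn 3: dr=386 cr=386 sum_balances=0
After txn 4: dr=33 cr=33 sum_balances=0
After txn 5: dr=26 cr=26 sum_balances=0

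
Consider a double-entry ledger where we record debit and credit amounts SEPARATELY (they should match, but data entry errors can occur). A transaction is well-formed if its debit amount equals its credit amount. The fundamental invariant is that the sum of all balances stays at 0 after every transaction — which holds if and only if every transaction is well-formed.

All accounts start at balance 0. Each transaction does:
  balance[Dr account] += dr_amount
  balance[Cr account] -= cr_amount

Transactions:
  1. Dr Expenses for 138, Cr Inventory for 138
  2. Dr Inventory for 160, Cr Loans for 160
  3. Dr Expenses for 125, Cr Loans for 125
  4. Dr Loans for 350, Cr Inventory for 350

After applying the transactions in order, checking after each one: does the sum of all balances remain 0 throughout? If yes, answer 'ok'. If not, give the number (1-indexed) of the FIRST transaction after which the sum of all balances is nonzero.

Answer: ok

Derivation:
After txn 1: dr=138 cr=138 sum_balances=0
After txn 2: dr=160 cr=160 sum_balances=0
After txn 3: dr=125 cr=125 sum_balances=0
After txn 4: dr=350 cr=350 sum_balances=0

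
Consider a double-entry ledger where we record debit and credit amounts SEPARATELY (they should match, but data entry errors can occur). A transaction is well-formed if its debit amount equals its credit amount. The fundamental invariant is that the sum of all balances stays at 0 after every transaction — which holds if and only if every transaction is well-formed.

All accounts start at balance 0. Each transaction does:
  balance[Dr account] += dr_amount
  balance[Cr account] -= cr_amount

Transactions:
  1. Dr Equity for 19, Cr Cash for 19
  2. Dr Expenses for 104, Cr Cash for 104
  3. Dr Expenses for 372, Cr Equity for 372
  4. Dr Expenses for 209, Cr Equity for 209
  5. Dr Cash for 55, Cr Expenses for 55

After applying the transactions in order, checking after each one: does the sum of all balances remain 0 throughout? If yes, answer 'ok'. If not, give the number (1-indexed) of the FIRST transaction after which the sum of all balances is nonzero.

Answer: ok

Derivation:
After txn 1: dr=19 cr=19 sum_balances=0
After txn 2: dr=104 cr=104 sum_balances=0
After txn 3: dr=372 cr=372 sum_balances=0
After txn 4: dr=209 cr=209 sum_balances=0
After txn 5: dr=55 cr=55 sum_balances=0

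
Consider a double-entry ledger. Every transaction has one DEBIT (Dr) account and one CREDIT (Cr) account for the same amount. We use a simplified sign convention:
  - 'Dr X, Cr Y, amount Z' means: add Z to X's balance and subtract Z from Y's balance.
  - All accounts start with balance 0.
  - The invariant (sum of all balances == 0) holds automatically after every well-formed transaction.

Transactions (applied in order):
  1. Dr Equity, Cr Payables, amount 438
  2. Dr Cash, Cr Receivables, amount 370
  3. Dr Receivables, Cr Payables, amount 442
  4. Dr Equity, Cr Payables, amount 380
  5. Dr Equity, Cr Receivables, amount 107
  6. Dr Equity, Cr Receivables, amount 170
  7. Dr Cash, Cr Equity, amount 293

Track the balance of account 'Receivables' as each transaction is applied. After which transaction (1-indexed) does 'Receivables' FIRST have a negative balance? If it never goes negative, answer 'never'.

After txn 1: Receivables=0
After txn 2: Receivables=-370

Answer: 2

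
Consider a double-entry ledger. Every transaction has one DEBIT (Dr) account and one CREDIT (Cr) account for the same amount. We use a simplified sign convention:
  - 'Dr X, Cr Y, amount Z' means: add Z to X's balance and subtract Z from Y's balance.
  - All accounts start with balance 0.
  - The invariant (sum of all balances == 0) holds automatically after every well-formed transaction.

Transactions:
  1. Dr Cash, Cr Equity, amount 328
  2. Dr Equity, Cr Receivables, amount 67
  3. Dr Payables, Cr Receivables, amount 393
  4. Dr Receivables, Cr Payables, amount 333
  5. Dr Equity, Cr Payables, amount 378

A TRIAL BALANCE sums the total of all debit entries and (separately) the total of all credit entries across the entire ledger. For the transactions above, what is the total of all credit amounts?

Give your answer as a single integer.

Answer: 1499

Derivation:
Txn 1: credit+=328
Txn 2: credit+=67
Txn 3: credit+=393
Txn 4: credit+=333
Txn 5: credit+=378
Total credits = 1499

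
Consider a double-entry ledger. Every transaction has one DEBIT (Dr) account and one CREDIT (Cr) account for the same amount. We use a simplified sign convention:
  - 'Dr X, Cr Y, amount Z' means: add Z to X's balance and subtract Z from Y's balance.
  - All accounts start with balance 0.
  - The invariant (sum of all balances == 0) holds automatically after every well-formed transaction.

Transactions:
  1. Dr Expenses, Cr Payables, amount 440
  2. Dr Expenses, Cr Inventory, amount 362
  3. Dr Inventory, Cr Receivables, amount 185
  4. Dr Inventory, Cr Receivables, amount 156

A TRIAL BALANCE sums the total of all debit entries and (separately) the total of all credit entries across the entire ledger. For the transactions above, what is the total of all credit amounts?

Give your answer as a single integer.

Txn 1: credit+=440
Txn 2: credit+=362
Txn 3: credit+=185
Txn 4: credit+=156
Total credits = 1143

Answer: 1143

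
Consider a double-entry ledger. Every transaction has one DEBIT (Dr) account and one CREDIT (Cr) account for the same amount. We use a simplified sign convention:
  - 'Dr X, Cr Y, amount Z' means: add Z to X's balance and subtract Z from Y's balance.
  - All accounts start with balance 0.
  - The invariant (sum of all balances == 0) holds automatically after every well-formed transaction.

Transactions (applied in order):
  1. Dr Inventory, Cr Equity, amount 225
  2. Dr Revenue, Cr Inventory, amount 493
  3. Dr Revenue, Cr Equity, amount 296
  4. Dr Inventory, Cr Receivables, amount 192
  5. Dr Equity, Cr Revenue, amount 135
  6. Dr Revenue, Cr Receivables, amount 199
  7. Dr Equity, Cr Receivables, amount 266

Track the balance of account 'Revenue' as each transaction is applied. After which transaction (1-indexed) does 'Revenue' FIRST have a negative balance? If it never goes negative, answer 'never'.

Answer: never

Derivation:
After txn 1: Revenue=0
After txn 2: Revenue=493
After txn 3: Revenue=789
After txn 4: Revenue=789
After txn 5: Revenue=654
After txn 6: Revenue=853
After txn 7: Revenue=853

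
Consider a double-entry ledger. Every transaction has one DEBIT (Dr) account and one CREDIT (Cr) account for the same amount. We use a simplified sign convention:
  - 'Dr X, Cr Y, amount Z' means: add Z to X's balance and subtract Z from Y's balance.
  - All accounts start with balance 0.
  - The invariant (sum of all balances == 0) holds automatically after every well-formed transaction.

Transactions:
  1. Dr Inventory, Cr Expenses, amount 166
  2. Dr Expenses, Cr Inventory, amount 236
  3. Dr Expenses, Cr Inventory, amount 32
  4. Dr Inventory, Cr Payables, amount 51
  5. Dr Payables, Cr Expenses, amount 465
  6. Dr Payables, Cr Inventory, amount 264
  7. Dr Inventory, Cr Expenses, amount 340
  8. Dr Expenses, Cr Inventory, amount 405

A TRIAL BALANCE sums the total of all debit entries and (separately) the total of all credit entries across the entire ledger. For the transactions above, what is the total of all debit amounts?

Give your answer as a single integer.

Txn 1: debit+=166
Txn 2: debit+=236
Txn 3: debit+=32
Txn 4: debit+=51
Txn 5: debit+=465
Txn 6: debit+=264
Txn 7: debit+=340
Txn 8: debit+=405
Total debits = 1959

Answer: 1959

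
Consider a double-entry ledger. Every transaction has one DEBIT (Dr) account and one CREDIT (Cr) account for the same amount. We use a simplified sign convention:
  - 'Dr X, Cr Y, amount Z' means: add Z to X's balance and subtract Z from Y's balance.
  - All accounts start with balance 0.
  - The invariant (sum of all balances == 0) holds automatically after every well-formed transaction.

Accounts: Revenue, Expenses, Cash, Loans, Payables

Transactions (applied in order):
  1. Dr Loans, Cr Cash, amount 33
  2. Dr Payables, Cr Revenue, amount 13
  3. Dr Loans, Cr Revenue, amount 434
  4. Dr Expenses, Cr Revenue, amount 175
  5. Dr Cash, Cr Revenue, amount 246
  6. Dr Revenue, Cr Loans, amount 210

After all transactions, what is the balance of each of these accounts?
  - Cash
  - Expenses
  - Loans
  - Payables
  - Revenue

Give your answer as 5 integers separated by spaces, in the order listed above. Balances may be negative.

After txn 1 (Dr Loans, Cr Cash, amount 33): Cash=-33 Loans=33
After txn 2 (Dr Payables, Cr Revenue, amount 13): Cash=-33 Loans=33 Payables=13 Revenue=-13
After txn 3 (Dr Loans, Cr Revenue, amount 434): Cash=-33 Loans=467 Payables=13 Revenue=-447
After txn 4 (Dr Expenses, Cr Revenue, amount 175): Cash=-33 Expenses=175 Loans=467 Payables=13 Revenue=-622
After txn 5 (Dr Cash, Cr Revenue, amount 246): Cash=213 Expenses=175 Loans=467 Payables=13 Revenue=-868
After txn 6 (Dr Revenue, Cr Loans, amount 210): Cash=213 Expenses=175 Loans=257 Payables=13 Revenue=-658

Answer: 213 175 257 13 -658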